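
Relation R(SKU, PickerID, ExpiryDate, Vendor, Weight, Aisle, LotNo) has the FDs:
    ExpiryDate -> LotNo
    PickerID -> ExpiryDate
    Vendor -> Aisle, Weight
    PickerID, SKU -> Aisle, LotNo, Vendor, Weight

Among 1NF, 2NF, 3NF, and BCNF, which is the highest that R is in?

Candidate key: {PickerID, SKU}. Prime attributes: {PickerID, SKU}.
ExpiryDate -> LotNo breaks BCNF: {ExpiryDate}⁺ = {ExpiryDate, LotNo}, so {ExpiryDate} is not a superkey.
ExpiryDate -> LotNo determines the non-prime attribute {LotNo} from a non-superkey — 3NF is violated.
The proper key subset {PickerID} of {PickerID, SKU} determines non-prime {ExpiryDate, LotNo}, so the relation is not even in 2NF.

1NF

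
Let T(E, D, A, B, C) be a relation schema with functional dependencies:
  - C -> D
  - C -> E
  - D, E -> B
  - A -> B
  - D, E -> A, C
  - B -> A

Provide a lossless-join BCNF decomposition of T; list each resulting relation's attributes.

Candidate keys of the original relation: {C}, {D, E}.
In {A, B, C, D, E}, {A} is not a superkey ({A}⁺ restricted to this set is {A, B}), so split on A -> B into {A, B} and {A, C, D, E}.
{A, B} is in BCNF.
{A, C, D, E} is in BCNF.

{A, B}; {A, C, D, E}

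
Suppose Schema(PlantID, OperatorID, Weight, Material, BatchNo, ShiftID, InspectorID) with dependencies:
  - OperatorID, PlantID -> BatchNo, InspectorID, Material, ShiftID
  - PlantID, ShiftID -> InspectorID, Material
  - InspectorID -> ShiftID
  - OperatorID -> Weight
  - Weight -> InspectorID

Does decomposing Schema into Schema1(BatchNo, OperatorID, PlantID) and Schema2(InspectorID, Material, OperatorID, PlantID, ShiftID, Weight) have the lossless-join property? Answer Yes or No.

Schema1 ∩ Schema2 = {OperatorID, PlantID}; its closure under F is {BatchNo, InspectorID, Material, OperatorID, PlantID, ShiftID, Weight}.
Schema1 is contained in that closure, so Schema1 ∩ Schema2 -> Schema1 holds and the join is lossless.

Yes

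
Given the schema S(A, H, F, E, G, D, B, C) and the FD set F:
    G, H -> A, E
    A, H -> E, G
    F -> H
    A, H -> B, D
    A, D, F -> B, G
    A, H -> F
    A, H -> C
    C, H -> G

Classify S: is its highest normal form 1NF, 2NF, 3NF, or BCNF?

3NF

Candidate keys: {A, F}, {A, H}, {C, F}, {C, H}, {F, G}, {G, H}. Prime attributes: {A, C, F, G, H}.
F -> H: {F}⁺ = {F, H}, which is not all of the attributes, so the left side is not a superkey — BCNF is violated.
But every attribute on its right side ({H}) is prime, and the same holds for every other non-superkey FD, so 3NF still holds.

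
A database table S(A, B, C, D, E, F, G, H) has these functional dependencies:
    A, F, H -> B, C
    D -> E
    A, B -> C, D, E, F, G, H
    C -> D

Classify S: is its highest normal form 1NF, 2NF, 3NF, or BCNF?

Candidate keys: {A, B}, {A, F, H}. Prime attributes: {A, B, F, H}.
D -> E breaks BCNF: {D}⁺ = {D, E}, so {D} is not a superkey.
D -> E determines the non-prime attribute {E} from a non-superkey — 3NF is violated.
Checking every proper subset of each key, none determines a non-prime attribute — 2NF is satisfied.

2NF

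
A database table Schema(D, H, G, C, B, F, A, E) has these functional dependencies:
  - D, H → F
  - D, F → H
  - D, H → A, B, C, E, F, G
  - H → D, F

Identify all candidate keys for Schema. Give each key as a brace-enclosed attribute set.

{D, F}, {H}

{H} is a candidate key since {H}⁺ = {A, B, C, D, E, F, G, H} covers every attribute.
{D, F} is a candidate key since {D, F}⁺ = {A, B, C, D, E, F, G, H} covers every attribute.
Any other superkey properly contains one of these, so there are no further candidate keys.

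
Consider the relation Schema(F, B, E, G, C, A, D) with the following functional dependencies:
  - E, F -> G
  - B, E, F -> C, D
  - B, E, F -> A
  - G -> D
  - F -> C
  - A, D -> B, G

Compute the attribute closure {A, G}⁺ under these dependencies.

{A, B, D, G}

Start with {A, G}.
G -> D applies; add {D} → now {A, D, G}.
A, D -> B, G applies; add {B} → now {A, B, D, G}.
No further FD applies.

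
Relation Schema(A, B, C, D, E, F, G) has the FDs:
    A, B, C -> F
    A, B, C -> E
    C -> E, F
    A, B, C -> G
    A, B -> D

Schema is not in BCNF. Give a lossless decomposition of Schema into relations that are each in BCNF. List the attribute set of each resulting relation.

Candidate key of the original relation: {A, B, C}.
{A, B, C, D, E, F, G}: {C} determines {C, E, F} here but is not a superkey — split on C -> E, F, giving {C, E, F} and {A, B, C, D, G}.
{C, E, F} is in BCNF.
{A, B, C, D, G}: {A, B} determines {A, B, D} here but is not a superkey — split on A, B -> D, giving {A, B, D} and {A, B, C, G}.
{A, B, D} is in BCNF.
{A, B, C, G} is in BCNF.

{A, B, C, G}; {A, B, D}; {C, E, F}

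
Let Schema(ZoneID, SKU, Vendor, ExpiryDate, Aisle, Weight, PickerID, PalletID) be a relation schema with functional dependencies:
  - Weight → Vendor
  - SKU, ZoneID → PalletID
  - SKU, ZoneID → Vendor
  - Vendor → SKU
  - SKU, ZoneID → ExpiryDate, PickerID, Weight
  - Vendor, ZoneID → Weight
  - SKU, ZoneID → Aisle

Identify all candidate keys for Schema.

{SKU, ZoneID}, {Vendor, ZoneID}, {Weight, ZoneID}

Attributes never on any right-hand side: {ZoneID} — every candidate key must contain it.
{SKU, ZoneID}⁺ = {Aisle, ExpiryDate, PalletID, PickerID, SKU, Vendor, Weight, ZoneID}, which is every attribute, so {SKU, ZoneID} is a candidate key.
{Vendor, ZoneID}⁺ = {Aisle, ExpiryDate, PalletID, PickerID, SKU, Vendor, Weight, ZoneID}, which is every attribute, so {Vendor, ZoneID} is a candidate key.
{Weight, ZoneID}⁺ = {Aisle, ExpiryDate, PalletID, PickerID, SKU, Vendor, Weight, ZoneID}, which is every attribute, so {Weight, ZoneID} is a candidate key.
Any other superkey properly contains one of these, so there are no further candidate keys.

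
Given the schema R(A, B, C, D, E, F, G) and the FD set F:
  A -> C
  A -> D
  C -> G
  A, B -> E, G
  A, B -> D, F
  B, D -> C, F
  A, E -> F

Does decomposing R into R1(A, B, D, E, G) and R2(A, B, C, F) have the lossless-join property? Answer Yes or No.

Yes

The shared attributes are {A, B} and {A, B}⁺ = {A, B, C, D, E, F, G}.
Since R1 ⊆ {A, B, C, D, E, F, G}, the intersection is a superkey of R1; the decomposition is lossless.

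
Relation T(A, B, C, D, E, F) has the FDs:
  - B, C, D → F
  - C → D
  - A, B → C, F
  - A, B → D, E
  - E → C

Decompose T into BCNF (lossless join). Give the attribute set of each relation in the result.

Candidate key of the original relation: {A, B}.
In {A, B, C, D, E, F}, {B, C, D} is not a superkey ({B, C, D}⁺ restricted to this set is {B, C, D, F}), so split on B, C, D → F into {B, C, D, F} and {A, B, C, D, E}.
In {B, C, D, F}, {C} is not a superkey ({C}⁺ restricted to this set is {C, D}), so split on C → D into {C, D} and {B, C, F}.
{C, D} has no BCNF violation.
{B, C, F} has no BCNF violation.
In {A, B, C, D, E}, {C} is not a superkey ({C}⁺ restricted to this set is {C, D}), so split on C → D into {C, D} and {A, B, C, E}.
{C, D} has no BCNF violation.
In {A, B, C, E}, {E} is not a superkey ({E}⁺ restricted to this set is {C, E}), so split on E → C into {C, E} and {A, B, E}.
{C, E} has no BCNF violation.
{A, B, E} has no BCNF violation.

{A, B, E}; {B, C, F}; {C, D}; {C, E}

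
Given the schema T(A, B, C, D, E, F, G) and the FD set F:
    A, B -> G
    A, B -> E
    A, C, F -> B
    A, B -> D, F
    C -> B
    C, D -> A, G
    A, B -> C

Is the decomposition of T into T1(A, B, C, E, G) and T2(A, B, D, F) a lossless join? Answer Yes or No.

T1 ∩ T2 = {A, B}; its closure under F is {A, B, C, D, E, F, G}.
This includes all of T1, so the common attributes are a superkey of T1 — the join is lossless.

Yes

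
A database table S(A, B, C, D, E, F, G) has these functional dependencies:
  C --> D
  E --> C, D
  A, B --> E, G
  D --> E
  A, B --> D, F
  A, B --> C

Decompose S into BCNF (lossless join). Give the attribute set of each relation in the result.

Candidate key of the original relation: {A, B}.
In {A, B, C, D, E, F, G}, {C} is not a superkey ({C}⁺ restricted to this set is {C, D, E}), so split on C --> D, E into {C, D, E} and {A, B, C, F, G}.
{C, D, E}: every determinant is a superkey — BCNF.
{A, B, C, F, G}: every determinant is a superkey — BCNF.

{A, B, C, F, G}; {C, D, E}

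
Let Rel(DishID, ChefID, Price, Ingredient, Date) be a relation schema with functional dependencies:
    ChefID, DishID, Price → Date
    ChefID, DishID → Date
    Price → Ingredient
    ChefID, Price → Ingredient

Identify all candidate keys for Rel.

{ChefID, DishID, Price}

Attributes never on any right-hand side: {ChefID, DishID, Price} — every candidate key must contain all of them.
{ChefID, DishID, Price}⁺ = {ChefID, Date, DishID, Ingredient, Price}, which is every attribute, so {ChefID, DishID, Price} is a candidate key.
No smaller or unrelated set reaches every attribute, so there are no other keys.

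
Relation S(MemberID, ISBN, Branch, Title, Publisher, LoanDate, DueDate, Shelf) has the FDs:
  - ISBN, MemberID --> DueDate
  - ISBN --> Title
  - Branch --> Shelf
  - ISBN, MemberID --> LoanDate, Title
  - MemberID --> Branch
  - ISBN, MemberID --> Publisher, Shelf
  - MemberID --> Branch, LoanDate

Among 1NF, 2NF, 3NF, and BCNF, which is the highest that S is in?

Candidate key: {ISBN, MemberID}. Prime attributes: {ISBN, MemberID}.
ISBN --> Title: {ISBN}⁺ = {ISBN, Title}, which is not all of the attributes, so the left side is not a superkey — BCNF is violated.
ISBN --> Title determines the non-prime attribute {Title} from a non-superkey — 3NF is violated.
Since {ISBN} ⊂ {ISBN, MemberID} and {ISBN}⁺ ⊇ {Title} with {Title} non-prime, there is a partial dependency; 2NF fails.

1NF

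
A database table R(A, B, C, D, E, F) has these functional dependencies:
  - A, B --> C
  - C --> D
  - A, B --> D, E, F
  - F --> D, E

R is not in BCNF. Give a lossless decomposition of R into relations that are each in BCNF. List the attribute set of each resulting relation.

Candidate key of the original relation: {A, B}.
In {A, B, C, D, E, F}, {C} is not a superkey ({C}⁺ restricted to this set is {C, D}), so split on C --> D into {C, D} and {A, B, C, E, F}.
{C, D} has no BCNF violation.
In {A, B, C, E, F}, {F} is not a superkey ({F}⁺ restricted to this set is {E, F}), so split on F --> E into {E, F} and {A, B, C, F}.
{E, F} has no BCNF violation.
{A, B, C, F} has no BCNF violation.

{A, B, C, F}; {C, D}; {E, F}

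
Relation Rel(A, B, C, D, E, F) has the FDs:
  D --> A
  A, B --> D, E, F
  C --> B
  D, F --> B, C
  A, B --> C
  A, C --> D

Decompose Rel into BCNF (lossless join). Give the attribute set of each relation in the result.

{A, D}; {B, C}; {C, D, E, F}

Candidate keys of the original relation: {A, B}, {A, C}, {B, D}, {C, D}, {D, F}.
{A, B, C, D, E, F}: {D} determines {A, D} here but is not a superkey — split on D --> A, giving {A, D} and {B, C, D, E, F}.
{A, D}: every determinant is a superkey — BCNF.
{B, C, D, E, F}: {C} determines {B, C} here but is not a superkey — split on C --> B, giving {B, C} and {C, D, E, F}.
{B, C}: every determinant is a superkey — BCNF.
{C, D, E, F}: every determinant is a superkey — BCNF.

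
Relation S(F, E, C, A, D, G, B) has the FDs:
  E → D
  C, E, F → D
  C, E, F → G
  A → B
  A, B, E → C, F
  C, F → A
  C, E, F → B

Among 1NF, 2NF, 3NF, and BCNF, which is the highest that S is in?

1NF

Candidate keys: {A, E}, {C, E, F}. Prime attributes: {A, C, E, F}.
E → D: {E}⁺ = {D, E}, which is not all of the attributes, so the left side is not a superkey — BCNF is violated.
E → D determines the non-prime attribute {D} from a non-superkey — 3NF is violated.
Since {A} ⊂ {A, E} and {A}⁺ ⊇ {B} with {B} non-prime, there is a partial dependency; 2NF fails.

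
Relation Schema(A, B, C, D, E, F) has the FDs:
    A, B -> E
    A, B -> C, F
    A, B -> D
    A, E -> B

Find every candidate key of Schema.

Attributes never on any right-hand side: {A} — every candidate key must contain it.
{A, B}⁺ = {A, B, C, D, E, F} — all of the relation — so {A, B} is a candidate key.
{A, E}⁺ = {A, B, C, D, E, F} — all of the relation — so {A, E} is a candidate key.
No proper subset of any of these is a key, and no other minimal superkey exists.

{A, B}, {A, E}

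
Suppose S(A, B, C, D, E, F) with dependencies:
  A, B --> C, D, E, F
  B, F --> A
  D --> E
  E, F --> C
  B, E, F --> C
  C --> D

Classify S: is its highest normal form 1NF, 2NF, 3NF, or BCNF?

Candidate keys: {A, B}, {B, F}. Prime attributes: {A, B, F}.
D --> E: {D}⁺ = {D, E}, which is not all of the attributes, so the left side is not a superkey — BCNF is violated.
Because {E} is non-prime and the left side of D --> E is not a superkey, the relation is not in 3NF.
Checking every proper subset of each key, none determines a non-prime attribute — 2NF is satisfied.

2NF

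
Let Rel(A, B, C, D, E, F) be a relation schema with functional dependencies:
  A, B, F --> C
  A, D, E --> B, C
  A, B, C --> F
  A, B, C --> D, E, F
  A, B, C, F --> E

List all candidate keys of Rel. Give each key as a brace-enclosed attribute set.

Attributes never on any right-hand side: {A} — every candidate key must contain it.
{A, B, C} is a candidate key since {A, B, C}⁺ = {A, B, C, D, E, F} covers every attribute.
{A, B, F} is a candidate key since {A, B, F}⁺ = {A, B, C, D, E, F} covers every attribute.
{A, D, E} is a candidate key since {A, D, E}⁺ = {A, B, C, D, E, F} covers every attribute.
No proper subset of any of these is a key, and no other minimal superkey exists.

{A, B, C}, {A, B, F}, {A, D, E}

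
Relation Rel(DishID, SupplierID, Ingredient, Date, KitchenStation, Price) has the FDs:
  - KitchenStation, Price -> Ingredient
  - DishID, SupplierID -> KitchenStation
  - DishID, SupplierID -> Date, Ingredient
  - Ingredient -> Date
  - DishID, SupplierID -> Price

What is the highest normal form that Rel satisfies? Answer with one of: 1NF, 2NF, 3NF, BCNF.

2NF

Candidate key: {DishID, SupplierID}. Prime attributes: {DishID, SupplierID}.
For KitchenStation, Price -> Ingredient we have {KitchenStation, Price}⁺ = {Date, Ingredient, KitchenStation, Price}; {KitchenStation, Price} is not a superkey, so BCNF fails.
Because {Ingredient} is non-prime and the left side of KitchenStation, Price -> Ingredient is not a superkey, the relation is not in 3NF.
No non-prime attribute depends on a proper subset of any candidate key, so 2NF holds.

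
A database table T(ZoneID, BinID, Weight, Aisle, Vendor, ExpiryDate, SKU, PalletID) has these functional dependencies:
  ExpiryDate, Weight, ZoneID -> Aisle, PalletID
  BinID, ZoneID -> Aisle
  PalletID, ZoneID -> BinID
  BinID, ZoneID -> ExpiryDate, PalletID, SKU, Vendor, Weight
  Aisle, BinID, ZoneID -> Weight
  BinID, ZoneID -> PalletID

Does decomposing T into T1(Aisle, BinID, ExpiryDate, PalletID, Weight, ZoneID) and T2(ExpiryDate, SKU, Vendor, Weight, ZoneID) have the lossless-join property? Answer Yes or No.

Common attributes: {ExpiryDate, Weight, ZoneID}; their closure is {Aisle, BinID, ExpiryDate, PalletID, SKU, Vendor, Weight, ZoneID}.
T1 is contained in that closure, so T1 ∩ T2 -> T1 holds and the join is lossless.

Yes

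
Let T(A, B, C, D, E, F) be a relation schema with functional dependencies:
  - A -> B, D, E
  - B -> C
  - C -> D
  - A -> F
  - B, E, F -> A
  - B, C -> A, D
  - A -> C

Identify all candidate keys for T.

{A}, {B}

{A} is a candidate key since {A}⁺ = {A, B, C, D, E, F} covers every attribute.
{B} is a candidate key since {B}⁺ = {A, B, C, D, E, F} covers every attribute.
These are minimal and exhaustive — every other superkey contains one of them.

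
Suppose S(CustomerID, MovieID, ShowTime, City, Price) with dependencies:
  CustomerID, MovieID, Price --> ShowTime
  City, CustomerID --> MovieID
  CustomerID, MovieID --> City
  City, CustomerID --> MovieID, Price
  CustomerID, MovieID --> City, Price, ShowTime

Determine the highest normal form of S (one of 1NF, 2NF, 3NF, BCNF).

BCNF

Candidate keys: {City, CustomerID}, {CustomerID, MovieID}. Prime attributes: {City, CustomerID, MovieID}.
Each dependency's left side is a superkey — BCNF holds.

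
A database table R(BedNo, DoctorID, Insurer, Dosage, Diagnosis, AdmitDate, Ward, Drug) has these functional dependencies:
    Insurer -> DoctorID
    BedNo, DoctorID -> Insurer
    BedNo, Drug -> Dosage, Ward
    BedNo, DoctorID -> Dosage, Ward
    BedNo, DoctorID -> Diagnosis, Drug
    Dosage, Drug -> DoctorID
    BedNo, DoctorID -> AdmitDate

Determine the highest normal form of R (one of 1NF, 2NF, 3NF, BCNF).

3NF

Candidate keys: {BedNo, DoctorID}, {BedNo, Drug}, {BedNo, Insurer}. Prime attributes: {BedNo, DoctorID, Drug, Insurer}.
Insurer -> DoctorID breaks BCNF: {Insurer}⁺ = {DoctorID, Insurer}, so {Insurer} is not a superkey.
Its right-hand attributes {DoctorID} are all prime, as are those of every other non-superkey FD — the relation is in 3NF.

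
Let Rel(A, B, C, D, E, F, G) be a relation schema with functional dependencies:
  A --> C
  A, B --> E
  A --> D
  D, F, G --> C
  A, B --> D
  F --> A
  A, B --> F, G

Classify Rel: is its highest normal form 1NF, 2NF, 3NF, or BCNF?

Candidate keys: {A, B}, {B, F}. Prime attributes: {A, B, F}.
A --> C: {A}⁺ = {A, C, D}, which is not all of the attributes, so the left side is not a superkey — BCNF is violated.
Because {C} is non-prime and the left side of A --> C is not a superkey, the relation is not in 3NF.
The proper key subset {A} of {A, B} determines non-prime {C, D}, so the relation is not even in 2NF.

1NF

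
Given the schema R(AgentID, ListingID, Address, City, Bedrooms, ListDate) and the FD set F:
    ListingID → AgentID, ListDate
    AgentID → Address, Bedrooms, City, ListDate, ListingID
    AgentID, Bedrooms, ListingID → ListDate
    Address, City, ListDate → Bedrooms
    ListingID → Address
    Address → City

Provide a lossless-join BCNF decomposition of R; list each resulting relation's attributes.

Candidate keys of the original relation: {AgentID}, {ListingID}.
In {Address, AgentID, Bedrooms, City, ListDate, ListingID}, {Address, City, ListDate} is not a superkey ({Address, City, ListDate}⁺ restricted to this set is {Address, Bedrooms, City, ListDate}), so split on Address, City, ListDate → Bedrooms into {Address, Bedrooms, City, ListDate} and {Address, AgentID, City, ListDate, ListingID}.
In {Address, Bedrooms, City, ListDate}, {Address} is not a superkey ({Address}⁺ restricted to this set is {Address, City}), so split on Address → City into {Address, City} and {Address, Bedrooms, ListDate}.
{Address, City}: every determinant is a superkey — BCNF.
{Address, Bedrooms, ListDate}: every determinant is a superkey — BCNF.
In {Address, AgentID, City, ListDate, ListingID}, {Address} is not a superkey ({Address}⁺ restricted to this set is {Address, City}), so split on Address → City into {Address, City} and {Address, AgentID, ListDate, ListingID}.
{Address, City}: every determinant is a superkey — BCNF.
{Address, AgentID, ListDate, ListingID}: every determinant is a superkey — BCNF.

{Address, AgentID, ListDate, ListingID}; {Address, Bedrooms, ListDate}; {Address, City}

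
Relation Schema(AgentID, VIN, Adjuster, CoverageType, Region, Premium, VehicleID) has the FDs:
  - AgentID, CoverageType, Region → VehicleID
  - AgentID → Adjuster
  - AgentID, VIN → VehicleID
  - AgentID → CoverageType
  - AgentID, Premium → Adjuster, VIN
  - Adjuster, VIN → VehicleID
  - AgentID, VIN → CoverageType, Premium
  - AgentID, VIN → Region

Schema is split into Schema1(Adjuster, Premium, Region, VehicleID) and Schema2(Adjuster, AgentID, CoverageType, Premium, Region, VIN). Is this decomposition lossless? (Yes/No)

Common attributes: {Adjuster, Premium, Region}; their closure is {Adjuster, Premium, Region}.
Schema1 ⊄ {Adjuster, Premium, Region} and Schema2 ⊄ {Adjuster, Premium, Region}, so the split is lossy.

No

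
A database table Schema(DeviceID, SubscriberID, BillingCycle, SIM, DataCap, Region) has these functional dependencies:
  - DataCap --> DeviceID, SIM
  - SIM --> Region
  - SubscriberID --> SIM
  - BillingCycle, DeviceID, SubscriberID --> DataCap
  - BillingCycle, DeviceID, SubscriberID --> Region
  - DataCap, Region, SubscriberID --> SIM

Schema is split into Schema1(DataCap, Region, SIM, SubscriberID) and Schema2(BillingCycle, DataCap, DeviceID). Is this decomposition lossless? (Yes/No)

Common attributes: {DataCap}; their closure is {DataCap, DeviceID, Region, SIM}.
Neither Schema1 nor Schema2 is contained in that closure, so the decomposition is lossy.

No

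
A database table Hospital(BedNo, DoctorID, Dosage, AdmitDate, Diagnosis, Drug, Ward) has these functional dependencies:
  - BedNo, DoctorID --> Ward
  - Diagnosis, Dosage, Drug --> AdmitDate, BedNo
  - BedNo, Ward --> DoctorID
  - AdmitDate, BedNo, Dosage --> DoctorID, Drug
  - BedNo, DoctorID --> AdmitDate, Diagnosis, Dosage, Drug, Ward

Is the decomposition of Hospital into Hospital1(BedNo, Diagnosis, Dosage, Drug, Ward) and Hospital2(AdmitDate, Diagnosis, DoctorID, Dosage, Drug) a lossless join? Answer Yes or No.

Hospital1 ∩ Hospital2 = {Diagnosis, Dosage, Drug}; its closure under F is {AdmitDate, BedNo, Diagnosis, DoctorID, Dosage, Drug, Ward}.
Since Hospital1 ⊆ {AdmitDate, BedNo, Diagnosis, DoctorID, Dosage, Drug, Ward}, the intersection is a superkey of Hospital1; the decomposition is lossless.

Yes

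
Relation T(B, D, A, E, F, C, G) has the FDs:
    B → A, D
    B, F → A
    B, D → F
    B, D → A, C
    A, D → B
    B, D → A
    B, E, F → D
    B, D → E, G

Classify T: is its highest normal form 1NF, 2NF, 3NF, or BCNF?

Candidate keys: {A, D}, {B}. Prime attributes: {A, B, D}.
Each dependency's left side is a superkey — BCNF holds.

BCNF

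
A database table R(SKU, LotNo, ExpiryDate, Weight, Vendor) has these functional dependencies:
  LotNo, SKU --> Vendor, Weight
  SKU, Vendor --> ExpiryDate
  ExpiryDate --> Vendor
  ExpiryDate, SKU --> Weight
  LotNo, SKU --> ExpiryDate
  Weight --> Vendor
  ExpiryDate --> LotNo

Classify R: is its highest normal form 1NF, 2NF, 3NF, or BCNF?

Candidate keys: {ExpiryDate, SKU}, {LotNo, SKU}, {SKU, Vendor}, {SKU, Weight}. Prime attributes: {ExpiryDate, LotNo, SKU, Vendor, Weight}.
ExpiryDate --> Vendor breaks BCNF: {ExpiryDate}⁺ = {ExpiryDate, LotNo, Vendor}, so {ExpiryDate} is not a superkey.
Its right-hand attributes {Vendor} are all prime, as are those of every other non-superkey FD — the relation is in 3NF.

3NF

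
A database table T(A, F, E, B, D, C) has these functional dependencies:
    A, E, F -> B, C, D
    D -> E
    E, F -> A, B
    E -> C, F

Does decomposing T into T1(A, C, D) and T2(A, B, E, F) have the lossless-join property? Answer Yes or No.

T1 ∩ T2 = {A}; its closure under F is {A}.
The closure covers neither T1 nor T2 entirely; the join is not lossless.

No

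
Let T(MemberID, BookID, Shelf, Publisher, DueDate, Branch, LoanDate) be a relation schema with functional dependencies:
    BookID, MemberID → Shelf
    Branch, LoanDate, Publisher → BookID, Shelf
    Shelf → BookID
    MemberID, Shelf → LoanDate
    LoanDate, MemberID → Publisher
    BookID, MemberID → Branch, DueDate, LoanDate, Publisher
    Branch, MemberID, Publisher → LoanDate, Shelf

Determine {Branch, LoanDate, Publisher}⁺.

Start with {Branch, LoanDate, Publisher}.
Branch, LoanDate, Publisher → BookID, Shelf applies; add {BookID, Shelf} → now {BookID, Branch, LoanDate, Publisher, Shelf}.
No further FD applies.

{BookID, Branch, LoanDate, Publisher, Shelf}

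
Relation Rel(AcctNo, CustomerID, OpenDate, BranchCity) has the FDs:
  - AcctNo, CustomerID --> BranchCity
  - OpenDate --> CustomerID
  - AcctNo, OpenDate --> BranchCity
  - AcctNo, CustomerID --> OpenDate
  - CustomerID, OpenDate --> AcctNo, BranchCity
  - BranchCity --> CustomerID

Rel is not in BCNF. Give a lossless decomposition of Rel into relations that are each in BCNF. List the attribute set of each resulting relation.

{AcctNo, BranchCity, OpenDate}; {BranchCity, CustomerID}

Candidate keys of the original relation: {AcctNo, BranchCity}, {AcctNo, CustomerID}, {OpenDate}.
Within {AcctNo, BranchCity, CustomerID, OpenDate}: {BranchCity}⁺ ∩ {AcctNo, BranchCity, CustomerID, OpenDate} = {BranchCity, CustomerID}, not the whole set, so BranchCity --> CustomerID violates BCNF; decompose into {BranchCity, CustomerID} and {AcctNo, BranchCity, OpenDate}.
{BranchCity, CustomerID} is in BCNF.
{AcctNo, BranchCity, OpenDate} is in BCNF.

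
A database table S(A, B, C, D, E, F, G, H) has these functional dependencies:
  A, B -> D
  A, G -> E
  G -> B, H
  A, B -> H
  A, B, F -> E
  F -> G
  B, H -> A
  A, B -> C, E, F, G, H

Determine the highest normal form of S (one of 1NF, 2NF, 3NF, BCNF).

Candidate keys: {A, B}, {B, H}, {F}, {G}. Prime attributes: {A, B, F, G, H}.
The left-hand side of every FD is a superkey, so BCNF is satisfied.

BCNF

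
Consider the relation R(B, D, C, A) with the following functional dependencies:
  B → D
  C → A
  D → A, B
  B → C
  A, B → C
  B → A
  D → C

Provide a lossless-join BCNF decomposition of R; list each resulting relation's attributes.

{A, C}; {B, C, D}

Candidate keys of the original relation: {B}, {D}.
In {A, B, C, D}, {C} is not a superkey ({C}⁺ restricted to this set is {A, C}), so split on C → A into {A, C} and {B, C, D}.
{A, C} has no BCNF violation.
{B, C, D} has no BCNF violation.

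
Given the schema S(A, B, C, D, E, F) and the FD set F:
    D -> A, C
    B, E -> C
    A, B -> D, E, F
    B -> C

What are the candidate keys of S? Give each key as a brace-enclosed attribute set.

No FD produces {B}, so it must be in every candidate key.
{A, B}⁺ = {A, B, C, D, E, F}, which is every attribute, so {A, B} is a candidate key.
{B, D}⁺ = {A, B, C, D, E, F}, which is every attribute, so {B, D} is a candidate key.
No proper subset of any of these is a key, and no other minimal superkey exists.

{A, B}, {B, D}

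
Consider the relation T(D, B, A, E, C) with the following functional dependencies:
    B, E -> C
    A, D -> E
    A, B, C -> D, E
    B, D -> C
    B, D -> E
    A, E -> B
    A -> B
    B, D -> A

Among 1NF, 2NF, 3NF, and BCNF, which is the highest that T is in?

3NF

Candidate keys: {A, C}, {A, D}, {A, E}, {B, D}. Prime attributes: {A, B, C, D, E}.
For B, E -> C we have {B, E}⁺ = {B, C, E}; {B, E} is not a superkey, so BCNF fails.
But every attribute on its right side ({C}) is prime, and the same holds for every other non-superkey FD, so 3NF still holds.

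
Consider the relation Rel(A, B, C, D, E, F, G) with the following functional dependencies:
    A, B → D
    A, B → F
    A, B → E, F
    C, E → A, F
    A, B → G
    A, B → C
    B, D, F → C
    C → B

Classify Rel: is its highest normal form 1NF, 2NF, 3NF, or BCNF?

3NF

Candidate keys: {A, B}, {A, C}, {B, D, E, F}, {C, E}. Prime attributes: {A, B, C, D, E, F}.
For B, D, F → C we have {B, D, F}⁺ = {B, C, D, F}; {B, D, F} is not a superkey, so BCNF fails.
But every attribute on its right side ({C}) is prime, and the same holds for every other non-superkey FD, so 3NF still holds.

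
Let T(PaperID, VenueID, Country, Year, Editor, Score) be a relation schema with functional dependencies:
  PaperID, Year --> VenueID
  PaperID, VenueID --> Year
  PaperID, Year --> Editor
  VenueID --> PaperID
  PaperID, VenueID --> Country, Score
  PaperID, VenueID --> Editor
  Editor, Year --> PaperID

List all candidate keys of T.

{Editor, Year}, {PaperID, Year}, {VenueID}

{VenueID}⁺ = {Country, Editor, PaperID, Score, VenueID, Year} — all of the relation — so {VenueID} is a candidate key.
{Editor, Year}⁺ = {Country, Editor, PaperID, Score, VenueID, Year} — all of the relation — so {Editor, Year} is a candidate key.
{PaperID, Year}⁺ = {Country, Editor, PaperID, Score, VenueID, Year} — all of the relation — so {PaperID, Year} is a candidate key.
No proper subset of any of these is a key, and no other minimal superkey exists.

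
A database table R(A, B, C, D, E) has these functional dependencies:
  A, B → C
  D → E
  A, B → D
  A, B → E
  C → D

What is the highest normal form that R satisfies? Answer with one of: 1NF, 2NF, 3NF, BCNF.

2NF

Candidate key: {A, B}. Prime attributes: {A, B}.
D → E breaks BCNF: {D}⁺ = {D, E}, so {D} is not a superkey.
D → E has non-prime {E} on the right and a non-superkey on the left, so 3NF fails.
Checking every proper subset of each key, none determines a non-prime attribute — 2NF is satisfied.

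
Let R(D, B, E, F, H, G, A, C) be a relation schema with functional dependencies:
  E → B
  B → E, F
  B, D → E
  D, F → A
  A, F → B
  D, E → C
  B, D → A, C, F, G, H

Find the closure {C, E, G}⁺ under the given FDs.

Start with {C, E, G}.
E → B applies; add {B} → now {B, C, E, G}.
B → E, F applies; add {F} → now {B, C, E, F, G}.
No further FD applies.

{B, C, E, F, G}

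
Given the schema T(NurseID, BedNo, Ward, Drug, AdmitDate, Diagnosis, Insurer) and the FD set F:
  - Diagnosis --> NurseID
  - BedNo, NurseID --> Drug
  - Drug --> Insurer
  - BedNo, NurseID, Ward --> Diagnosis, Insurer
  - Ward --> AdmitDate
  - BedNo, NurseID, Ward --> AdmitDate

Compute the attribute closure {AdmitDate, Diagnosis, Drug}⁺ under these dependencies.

Start with {AdmitDate, Diagnosis, Drug}.
Diagnosis --> NurseID applies; add {NurseID} → now {AdmitDate, Diagnosis, Drug, NurseID}.
Drug --> Insurer applies; add {Insurer} → now {AdmitDate, Diagnosis, Drug, Insurer, NurseID}.
No further FD applies.

{AdmitDate, Diagnosis, Drug, Insurer, NurseID}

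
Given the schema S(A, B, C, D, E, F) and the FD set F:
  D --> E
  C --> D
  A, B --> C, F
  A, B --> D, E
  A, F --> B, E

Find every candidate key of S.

{A, B}, {A, F}

{A} never appears on the right of any FD, so every key must include it.
Closure of {A, B} is {A, B, C, D, E, F}, the whole schema; {A, B} is a candidate key.
Closure of {A, F} is {A, B, C, D, E, F}, the whole schema; {A, F} is a candidate key.
No proper subset of any of these is a key, and no other minimal superkey exists.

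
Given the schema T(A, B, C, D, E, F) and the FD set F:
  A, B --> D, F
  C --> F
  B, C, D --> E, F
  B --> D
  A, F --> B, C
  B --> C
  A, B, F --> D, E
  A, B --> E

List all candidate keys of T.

{A, B}, {A, C}, {A, F}

No FD produces {A}, so it must be in every candidate key.
{A, B}⁺ = {A, B, C, D, E, F}, which is every attribute, so {A, B} is a candidate key.
{A, C}⁺ = {A, B, C, D, E, F}, which is every attribute, so {A, C} is a candidate key.
{A, F}⁺ = {A, B, C, D, E, F}, which is every attribute, so {A, F} is a candidate key.
Any other superkey properly contains one of these, so there are no further candidate keys.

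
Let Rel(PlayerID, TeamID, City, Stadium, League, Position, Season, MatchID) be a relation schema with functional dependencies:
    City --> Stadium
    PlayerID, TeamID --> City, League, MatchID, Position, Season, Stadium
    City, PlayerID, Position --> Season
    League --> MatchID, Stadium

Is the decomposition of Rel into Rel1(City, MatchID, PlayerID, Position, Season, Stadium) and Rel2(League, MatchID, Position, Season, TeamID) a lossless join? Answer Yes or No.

No

Rel1 ∩ Rel2 = {MatchID, Position, Season}; its closure under F is {MatchID, Position, Season}.
Rel1 ⊄ {MatchID, Position, Season} and Rel2 ⊄ {MatchID, Position, Season}, so the split is lossy.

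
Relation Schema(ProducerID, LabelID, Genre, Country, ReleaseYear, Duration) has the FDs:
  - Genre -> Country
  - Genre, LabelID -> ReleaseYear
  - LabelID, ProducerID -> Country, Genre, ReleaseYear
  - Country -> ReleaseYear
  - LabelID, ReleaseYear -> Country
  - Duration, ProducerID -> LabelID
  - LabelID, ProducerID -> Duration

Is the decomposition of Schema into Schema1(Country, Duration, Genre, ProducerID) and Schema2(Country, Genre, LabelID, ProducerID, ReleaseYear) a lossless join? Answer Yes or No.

No

Common attributes: {Country, Genre, ProducerID}; their closure is {Country, Genre, ProducerID, ReleaseYear}.
Schema1 ⊄ {Country, Genre, ProducerID, ReleaseYear} and Schema2 ⊄ {Country, Genre, ProducerID, ReleaseYear}, so the split is lossy.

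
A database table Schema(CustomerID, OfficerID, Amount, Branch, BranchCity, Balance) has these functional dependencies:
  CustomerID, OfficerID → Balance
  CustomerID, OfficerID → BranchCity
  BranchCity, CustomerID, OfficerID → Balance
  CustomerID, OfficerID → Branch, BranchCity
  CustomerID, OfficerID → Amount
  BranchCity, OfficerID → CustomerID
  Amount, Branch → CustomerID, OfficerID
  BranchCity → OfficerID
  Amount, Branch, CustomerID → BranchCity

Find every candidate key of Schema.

{Amount, Branch}, {BranchCity}, {CustomerID, OfficerID}

{BranchCity}⁺ = {Amount, Balance, Branch, BranchCity, CustomerID, OfficerID}, which is every attribute, so {BranchCity} is a candidate key.
{Amount, Branch}⁺ = {Amount, Balance, Branch, BranchCity, CustomerID, OfficerID}, which is every attribute, so {Amount, Branch} is a candidate key.
{CustomerID, OfficerID}⁺ = {Amount, Balance, Branch, BranchCity, CustomerID, OfficerID}, which is every attribute, so {CustomerID, OfficerID} is a candidate key.
These are minimal and exhaustive — every other superkey contains one of them.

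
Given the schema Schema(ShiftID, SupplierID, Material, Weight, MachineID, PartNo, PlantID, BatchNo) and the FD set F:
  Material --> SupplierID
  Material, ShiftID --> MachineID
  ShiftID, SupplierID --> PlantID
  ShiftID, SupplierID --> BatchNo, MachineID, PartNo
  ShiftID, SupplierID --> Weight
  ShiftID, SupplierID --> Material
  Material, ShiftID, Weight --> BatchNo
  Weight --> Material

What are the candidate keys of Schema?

{Material, ShiftID}, {ShiftID, SupplierID}, {ShiftID, Weight}

Attributes never on any right-hand side: {ShiftID} — every candidate key must contain it.
{Material, ShiftID} is a candidate key since {Material, ShiftID}⁺ = {BatchNo, MachineID, Material, PartNo, PlantID, ShiftID, SupplierID, Weight} covers every attribute.
{ShiftID, SupplierID} is a candidate key since {ShiftID, SupplierID}⁺ = {BatchNo, MachineID, Material, PartNo, PlantID, ShiftID, SupplierID, Weight} covers every attribute.
{ShiftID, Weight} is a candidate key since {ShiftID, Weight}⁺ = {BatchNo, MachineID, Material, PartNo, PlantID, ShiftID, SupplierID, Weight} covers every attribute.
Any other superkey properly contains one of these, so there are no further candidate keys.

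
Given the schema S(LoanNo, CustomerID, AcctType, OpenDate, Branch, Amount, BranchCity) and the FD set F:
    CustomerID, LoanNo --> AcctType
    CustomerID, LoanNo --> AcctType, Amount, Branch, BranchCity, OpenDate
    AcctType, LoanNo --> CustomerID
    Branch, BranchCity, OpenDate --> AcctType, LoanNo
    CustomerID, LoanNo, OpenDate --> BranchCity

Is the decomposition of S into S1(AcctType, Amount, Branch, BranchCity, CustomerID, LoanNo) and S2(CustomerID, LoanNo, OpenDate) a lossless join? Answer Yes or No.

Yes

Common attributes: {CustomerID, LoanNo}; their closure is {AcctType, Amount, Branch, BranchCity, CustomerID, LoanNo, OpenDate}.
This includes all of S1, so the common attributes are a superkey of S1 — the join is lossless.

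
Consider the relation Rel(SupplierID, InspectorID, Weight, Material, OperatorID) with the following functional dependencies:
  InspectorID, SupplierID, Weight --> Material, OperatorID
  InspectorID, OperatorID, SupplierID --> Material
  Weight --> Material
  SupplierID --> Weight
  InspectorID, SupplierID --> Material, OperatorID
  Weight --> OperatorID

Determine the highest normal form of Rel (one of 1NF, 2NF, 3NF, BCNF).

1NF

Candidate key: {InspectorID, SupplierID}. Prime attributes: {InspectorID, SupplierID}.
Weight --> Material breaks BCNF: {Weight}⁺ = {Material, OperatorID, Weight}, so {Weight} is not a superkey.
Because {Material} is non-prime and the left side of Weight --> Material is not a superkey, the relation is not in 3NF.
The proper key subset {SupplierID} of {InspectorID, SupplierID} determines non-prime {Material, OperatorID, Weight}, so the relation is not even in 2NF.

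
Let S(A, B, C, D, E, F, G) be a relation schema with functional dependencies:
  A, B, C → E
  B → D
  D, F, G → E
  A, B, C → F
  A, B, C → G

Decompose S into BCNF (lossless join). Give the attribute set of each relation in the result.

{A, B, C, F, G}; {B, D}; {B, E, F, G}

Candidate key of the original relation: {A, B, C}.
Within {A, B, C, D, E, F, G}: {B}⁺ ∩ {A, B, C, D, E, F, G} = {B, D}, not the whole set, so B → D violates BCNF; decompose into {B, D} and {A, B, C, E, F, G}.
{B, D}: every determinant is a superkey — BCNF.
Within {A, B, C, E, F, G}: {B, F, G}⁺ ∩ {A, B, C, E, F, G} = {B, E, F, G}, not the whole set, so B, F, G → E violates BCNF; decompose into {B, E, F, G} and {A, B, C, F, G}.
{B, E, F, G}: every determinant is a superkey — BCNF.
{A, B, C, F, G}: every determinant is a superkey — BCNF.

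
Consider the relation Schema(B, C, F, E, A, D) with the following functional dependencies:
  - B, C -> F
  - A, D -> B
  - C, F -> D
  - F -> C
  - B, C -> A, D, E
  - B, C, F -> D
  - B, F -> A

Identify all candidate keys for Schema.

{A, F} is a candidate key since {A, F}⁺ = {A, B, C, D, E, F} covers every attribute.
{B, C} is a candidate key since {B, C}⁺ = {A, B, C, D, E, F} covers every attribute.
{B, F} is a candidate key since {B, F}⁺ = {A, B, C, D, E, F} covers every attribute.
{A, C, D} is a candidate key since {A, C, D}⁺ = {A, B, C, D, E, F} covers every attribute.
These are minimal and exhaustive — every other superkey contains one of them.

{A, C, D}, {A, F}, {B, C}, {B, F}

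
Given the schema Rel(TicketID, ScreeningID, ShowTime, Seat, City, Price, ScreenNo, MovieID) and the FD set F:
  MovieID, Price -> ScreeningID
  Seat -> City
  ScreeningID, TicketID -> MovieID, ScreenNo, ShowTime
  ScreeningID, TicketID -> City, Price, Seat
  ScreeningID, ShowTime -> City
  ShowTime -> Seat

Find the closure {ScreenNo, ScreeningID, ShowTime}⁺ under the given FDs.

{City, ScreenNo, ScreeningID, Seat, ShowTime}

Start with {ScreenNo, ScreeningID, ShowTime}.
ScreeningID, ShowTime -> City applies; add {City} → now {City, ScreenNo, ScreeningID, ShowTime}.
ShowTime -> Seat applies; add {Seat} → now {City, ScreenNo, ScreeningID, Seat, ShowTime}.
No further FD applies.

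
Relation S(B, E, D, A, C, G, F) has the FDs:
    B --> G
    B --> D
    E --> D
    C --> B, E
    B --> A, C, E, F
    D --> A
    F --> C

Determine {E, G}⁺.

Start with {E, G}.
E --> D applies; add {D} → now {D, E, G}.
D --> A applies; add {A} → now {A, D, E, G}.
No further FD applies.

{A, D, E, G}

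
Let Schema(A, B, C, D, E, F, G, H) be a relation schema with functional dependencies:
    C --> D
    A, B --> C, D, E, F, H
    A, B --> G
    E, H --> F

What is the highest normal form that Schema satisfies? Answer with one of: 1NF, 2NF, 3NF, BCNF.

Candidate key: {A, B}. Prime attributes: {A, B}.
C --> D breaks BCNF: {C}⁺ = {C, D}, so {C} is not a superkey.
C --> D has non-prime {D} on the right and a non-superkey on the left, so 3NF fails.
No non-prime attribute depends on a proper subset of any candidate key, so 2NF holds.

2NF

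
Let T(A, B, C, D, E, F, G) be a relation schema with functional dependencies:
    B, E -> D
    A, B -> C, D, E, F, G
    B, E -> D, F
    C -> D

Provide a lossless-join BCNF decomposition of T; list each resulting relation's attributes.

Candidate key of the original relation: {A, B}.
Within {A, B, C, D, E, F, G}: {B, E}⁺ ∩ {A, B, C, D, E, F, G} = {B, D, E, F}, not the whole set, so B, E -> D, F violates BCNF; decompose into {B, D, E, F} and {A, B, C, E, G}.
{B, D, E, F} has no BCNF violation.
{A, B, C, E, G} has no BCNF violation.

{A, B, C, E, G}; {B, D, E, F}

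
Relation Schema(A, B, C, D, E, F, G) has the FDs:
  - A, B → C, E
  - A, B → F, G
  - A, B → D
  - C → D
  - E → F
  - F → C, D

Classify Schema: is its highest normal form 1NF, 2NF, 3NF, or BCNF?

2NF

Candidate key: {A, B}. Prime attributes: {A, B}.
C → D: {C}⁺ = {C, D}, which is not all of the attributes, so the left side is not a superkey — BCNF is violated.
Because {D} is non-prime and the left side of C → D is not a superkey, the relation is not in 3NF.
No proper subset of a key has a non-prime attribute in its closure, so there is no partial dependency; 2NF holds.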